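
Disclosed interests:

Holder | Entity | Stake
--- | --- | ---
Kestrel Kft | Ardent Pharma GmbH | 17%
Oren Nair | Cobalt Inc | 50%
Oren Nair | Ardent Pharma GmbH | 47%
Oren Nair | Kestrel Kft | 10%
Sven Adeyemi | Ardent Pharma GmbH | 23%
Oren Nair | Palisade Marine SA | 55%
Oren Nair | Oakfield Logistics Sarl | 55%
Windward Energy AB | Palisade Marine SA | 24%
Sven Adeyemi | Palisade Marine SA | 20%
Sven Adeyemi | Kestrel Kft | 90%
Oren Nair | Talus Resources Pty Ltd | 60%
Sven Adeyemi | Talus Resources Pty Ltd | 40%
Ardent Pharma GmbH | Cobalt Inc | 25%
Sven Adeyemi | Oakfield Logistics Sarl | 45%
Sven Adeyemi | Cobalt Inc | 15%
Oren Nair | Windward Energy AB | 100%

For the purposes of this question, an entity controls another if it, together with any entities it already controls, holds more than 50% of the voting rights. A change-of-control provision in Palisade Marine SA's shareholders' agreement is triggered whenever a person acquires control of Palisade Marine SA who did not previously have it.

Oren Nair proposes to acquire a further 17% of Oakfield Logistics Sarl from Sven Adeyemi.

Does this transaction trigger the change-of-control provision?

No

The purchase adds only to Oren's holdings (Sven's stake shrinks), so Oren is the only person who could newly come to control Palisade.
Oren holds 100% of Windward, so Oren controls Windward.
Oren and Windward together hold 55% + 24% = 79% of Palisade, so Oren controls Palisade.
So Oren already controls Palisade before the transaction.
After the purchase, Oren's direct stake in Oakfield rises to 55% + 17% = 72%, and Sven's stake falls to 28%.
Oren controlled Palisade already, so this is not a new person acquiring control; every other person's position is unchanged or reduced.
No new person acquires control, so the clause is not triggered.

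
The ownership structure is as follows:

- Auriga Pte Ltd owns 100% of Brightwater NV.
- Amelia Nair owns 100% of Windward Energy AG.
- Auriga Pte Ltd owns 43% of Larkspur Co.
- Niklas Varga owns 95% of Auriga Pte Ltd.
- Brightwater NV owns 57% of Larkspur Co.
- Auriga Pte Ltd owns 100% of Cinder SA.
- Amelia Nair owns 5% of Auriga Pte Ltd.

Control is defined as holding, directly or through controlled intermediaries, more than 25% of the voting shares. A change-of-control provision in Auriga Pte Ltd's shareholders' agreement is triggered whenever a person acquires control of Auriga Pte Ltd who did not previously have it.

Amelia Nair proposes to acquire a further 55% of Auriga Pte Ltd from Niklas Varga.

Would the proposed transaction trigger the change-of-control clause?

Yes

The purchase adds only to Amelia's holdings (Niklas's stake shrinks), so Amelia is the only person who could newly come to control Auriga.
Amelia holds 100% of Windward, so Amelia controls Windward.
In Auriga, Amelia's side holds only 5%, not > 25%.
So before the transaction, Amelia does not control Auriga.
After the purchase, Amelia's direct stake in Auriga rises to 5% + 55% = 60%, and Niklas's stake falls to 40%.
Amelia holds 60% of Auriga, so Amelia controls Auriga.
Amelia did not control Auriga before and does after, so the clause is triggered.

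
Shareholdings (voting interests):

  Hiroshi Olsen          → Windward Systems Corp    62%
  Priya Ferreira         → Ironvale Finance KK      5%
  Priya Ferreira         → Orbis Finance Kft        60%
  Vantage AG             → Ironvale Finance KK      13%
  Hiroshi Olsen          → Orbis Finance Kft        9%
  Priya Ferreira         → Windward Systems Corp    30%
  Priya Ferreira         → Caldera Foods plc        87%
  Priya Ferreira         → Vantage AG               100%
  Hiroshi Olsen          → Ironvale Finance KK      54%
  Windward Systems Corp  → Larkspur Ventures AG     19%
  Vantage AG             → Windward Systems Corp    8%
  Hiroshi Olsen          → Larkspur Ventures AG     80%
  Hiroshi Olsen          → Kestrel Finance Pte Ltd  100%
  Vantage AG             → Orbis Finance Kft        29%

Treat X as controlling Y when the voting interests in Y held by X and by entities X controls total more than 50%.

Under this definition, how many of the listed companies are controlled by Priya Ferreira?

Priya holds 100% of Vantage, so Priya controls Vantage.
Priya holds 87% of Caldera, so Priya controls Caldera.
Priya and Vantage together hold 60% + 29% = 89% of Orbis, so Priya controls Orbis.
No other company's threshold is met.
Priya controls 3 companies.

3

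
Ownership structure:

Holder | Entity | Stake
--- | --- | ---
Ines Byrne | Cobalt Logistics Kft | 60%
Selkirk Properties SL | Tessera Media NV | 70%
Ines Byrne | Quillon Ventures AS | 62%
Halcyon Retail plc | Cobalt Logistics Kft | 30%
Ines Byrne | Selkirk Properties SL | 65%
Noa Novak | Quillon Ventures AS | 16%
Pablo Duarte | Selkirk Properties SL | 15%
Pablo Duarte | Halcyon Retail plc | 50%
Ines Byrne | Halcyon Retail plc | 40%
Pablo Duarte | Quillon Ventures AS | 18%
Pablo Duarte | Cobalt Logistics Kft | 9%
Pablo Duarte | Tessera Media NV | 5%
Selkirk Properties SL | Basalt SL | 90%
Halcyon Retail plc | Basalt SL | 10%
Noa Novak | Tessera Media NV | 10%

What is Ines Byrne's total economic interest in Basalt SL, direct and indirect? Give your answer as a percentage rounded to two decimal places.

62.50%

Ines reaches Basalt along 2 paths.
Via Halcyon: 40% × 10% = 4%.
Via Selkirk: 65% × 90% = 58.5%.
Total: 4% + 58.5% = 62.5%.
Rounded: 62.50%.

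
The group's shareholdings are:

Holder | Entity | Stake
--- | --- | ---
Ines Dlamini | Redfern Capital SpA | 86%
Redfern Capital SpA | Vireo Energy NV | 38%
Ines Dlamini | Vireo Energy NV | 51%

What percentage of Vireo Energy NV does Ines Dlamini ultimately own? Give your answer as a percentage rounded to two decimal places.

Ines reaches Vireo along 2 paths.
Direct stake: 51% = 51%.
Via Redfern: 86% × 38% = 32.68%.
Total: 51% + 32.68% = 83.68%.

83.68%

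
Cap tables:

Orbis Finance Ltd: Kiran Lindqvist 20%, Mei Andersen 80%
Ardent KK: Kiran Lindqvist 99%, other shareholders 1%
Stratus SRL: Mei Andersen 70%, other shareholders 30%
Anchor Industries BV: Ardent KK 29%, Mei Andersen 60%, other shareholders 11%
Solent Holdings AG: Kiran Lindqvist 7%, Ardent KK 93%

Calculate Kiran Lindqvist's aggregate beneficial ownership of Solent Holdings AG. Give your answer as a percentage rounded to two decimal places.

Kiran reaches Solent along 2 paths.
Direct stake: 7% = 7%.
Via Ardent: 99% × 93% = 92.07%.
Total: 7% + 92.07% = 99.07%.

99.07%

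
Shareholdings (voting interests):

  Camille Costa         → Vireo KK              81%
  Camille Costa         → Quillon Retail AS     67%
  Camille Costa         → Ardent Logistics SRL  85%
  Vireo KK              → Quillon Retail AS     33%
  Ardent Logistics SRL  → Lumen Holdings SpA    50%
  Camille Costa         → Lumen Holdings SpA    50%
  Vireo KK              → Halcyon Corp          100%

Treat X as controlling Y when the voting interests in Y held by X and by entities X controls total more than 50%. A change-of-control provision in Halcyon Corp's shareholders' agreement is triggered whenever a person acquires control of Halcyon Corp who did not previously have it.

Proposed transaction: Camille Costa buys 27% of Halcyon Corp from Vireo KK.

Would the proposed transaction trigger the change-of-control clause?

The purchase adds only to Camille's holdings (Vireo's stake shrinks), so Camille is the only person who could newly come to control Halcyon.
Camille holds 81% of Vireo, so Camille controls Vireo.
Vireo holds 100% of Halcyon, so Camille controls Halcyon.
So Camille already controls Halcyon before the transaction.
After the purchase, Camille holds 27% of Halcyon directly, and Vireo's stake falls to 73%.
Camille controlled Halcyon already, so this is not a new person acquiring control; every other person's position is unchanged or reduced.
No new person acquires control, so the clause is not triggered.

No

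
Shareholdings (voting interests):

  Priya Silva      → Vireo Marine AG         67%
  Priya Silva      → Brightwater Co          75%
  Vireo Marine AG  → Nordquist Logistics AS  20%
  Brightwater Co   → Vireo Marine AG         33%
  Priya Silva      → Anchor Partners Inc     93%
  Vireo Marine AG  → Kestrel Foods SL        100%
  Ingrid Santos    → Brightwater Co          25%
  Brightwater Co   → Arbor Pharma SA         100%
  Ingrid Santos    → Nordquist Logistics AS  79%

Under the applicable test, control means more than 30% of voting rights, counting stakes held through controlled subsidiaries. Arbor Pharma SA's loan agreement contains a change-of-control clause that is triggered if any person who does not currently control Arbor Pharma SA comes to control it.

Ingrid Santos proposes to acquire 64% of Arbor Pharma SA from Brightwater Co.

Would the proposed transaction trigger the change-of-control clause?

Yes

The purchase adds only to Ingrid's holdings (Brightwater's stake shrinks), so Ingrid is the only person who could newly come to control Arbor.
Ingrid holds 79% of Nordquist, so Ingrid controls Nordquist.
Neither Ingrid nor any entity Ingrid controls holds any voting interest in Arbor.
So before the transaction, Ingrid does not control Arbor.
After the purchase, Ingrid holds 64% of Arbor directly, and Brightwater's stake falls to 36%.
Ingrid holds 64% of Arbor, so Ingrid controls Arbor.
Ingrid did not control Arbor before and does after, so the clause is triggered.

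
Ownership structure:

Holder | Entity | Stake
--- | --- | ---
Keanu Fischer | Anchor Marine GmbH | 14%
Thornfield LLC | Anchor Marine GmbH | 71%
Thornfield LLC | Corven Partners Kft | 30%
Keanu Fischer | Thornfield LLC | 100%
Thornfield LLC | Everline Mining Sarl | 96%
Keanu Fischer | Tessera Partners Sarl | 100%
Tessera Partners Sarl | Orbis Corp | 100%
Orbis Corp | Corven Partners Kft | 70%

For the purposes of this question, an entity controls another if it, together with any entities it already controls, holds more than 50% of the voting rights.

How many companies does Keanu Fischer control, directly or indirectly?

6

Keanu holds 100% of Thornfield, so Keanu controls Thornfield.
Keanu holds 100% of Tessera, so Keanu controls Tessera.
Tessera holds 100% of Orbis, so Keanu controls Orbis.
Keanu and Thornfield together hold 14% + 71% = 85% of Anchor, so Keanu controls Anchor.
Thornfield and Orbis together hold 30% + 70% = 100% of Corven, so Keanu controls Corven.
Thornfield holds 96% of Everline, so Keanu controls Everline.
Keanu controls 6 companies.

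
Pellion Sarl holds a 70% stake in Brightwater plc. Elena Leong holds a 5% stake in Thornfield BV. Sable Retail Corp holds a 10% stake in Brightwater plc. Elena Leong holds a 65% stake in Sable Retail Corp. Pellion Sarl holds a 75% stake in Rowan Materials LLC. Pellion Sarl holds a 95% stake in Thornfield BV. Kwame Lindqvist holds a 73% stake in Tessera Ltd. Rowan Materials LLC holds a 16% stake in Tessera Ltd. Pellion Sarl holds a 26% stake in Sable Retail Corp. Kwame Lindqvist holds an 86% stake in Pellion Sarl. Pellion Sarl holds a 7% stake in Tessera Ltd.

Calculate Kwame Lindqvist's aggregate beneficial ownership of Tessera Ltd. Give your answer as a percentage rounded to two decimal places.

Kwame reaches Tessera along 3 paths.
Via Pellion → Rowan: 86% × 75% × 16% = 10.32%.
Direct stake: 73% = 73%.
Via Pellion: 86% × 7% = 6.02%.
Total: 10.32% + 73% + 6.02% = 89.34%.

89.34%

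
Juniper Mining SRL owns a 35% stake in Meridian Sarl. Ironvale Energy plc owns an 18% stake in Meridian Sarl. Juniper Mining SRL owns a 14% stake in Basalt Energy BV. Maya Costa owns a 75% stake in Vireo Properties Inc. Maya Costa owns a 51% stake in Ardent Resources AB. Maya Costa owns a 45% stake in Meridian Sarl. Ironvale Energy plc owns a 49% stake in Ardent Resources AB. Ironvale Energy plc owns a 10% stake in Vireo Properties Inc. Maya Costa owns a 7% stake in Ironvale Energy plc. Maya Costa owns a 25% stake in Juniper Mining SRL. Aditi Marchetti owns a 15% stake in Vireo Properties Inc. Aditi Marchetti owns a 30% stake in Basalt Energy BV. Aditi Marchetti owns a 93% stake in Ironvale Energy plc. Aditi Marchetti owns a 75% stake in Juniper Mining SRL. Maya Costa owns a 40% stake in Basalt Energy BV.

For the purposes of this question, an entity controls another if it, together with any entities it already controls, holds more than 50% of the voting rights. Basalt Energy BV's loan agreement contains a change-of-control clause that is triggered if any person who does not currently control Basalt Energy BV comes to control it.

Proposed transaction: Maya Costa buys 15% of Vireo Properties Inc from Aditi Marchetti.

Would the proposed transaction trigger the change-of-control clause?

The purchase adds only to Maya's holdings (Aditi's stake shrinks), so Maya is the only person who could newly come to control Basalt.
Maya holds 75% of Vireo, so Maya controls Vireo.
Maya holds 51% of Ardent, so Maya controls Ardent.
In Basalt, Maya's side holds only 40%, not > 50%.
So before the transaction, Maya does not control Basalt.
After the purchase, Maya's direct stake in Vireo rises to 75% + 15% = 90%, and Aditi's stake falls to 0%.
Maya holds 90% of Vireo, so Maya controls Vireo.
After the transaction, Maya's side holds 40% of Basalt, not > 50%, so Maya still does not control Basalt.
No new person acquires control, so the clause is not triggered.

No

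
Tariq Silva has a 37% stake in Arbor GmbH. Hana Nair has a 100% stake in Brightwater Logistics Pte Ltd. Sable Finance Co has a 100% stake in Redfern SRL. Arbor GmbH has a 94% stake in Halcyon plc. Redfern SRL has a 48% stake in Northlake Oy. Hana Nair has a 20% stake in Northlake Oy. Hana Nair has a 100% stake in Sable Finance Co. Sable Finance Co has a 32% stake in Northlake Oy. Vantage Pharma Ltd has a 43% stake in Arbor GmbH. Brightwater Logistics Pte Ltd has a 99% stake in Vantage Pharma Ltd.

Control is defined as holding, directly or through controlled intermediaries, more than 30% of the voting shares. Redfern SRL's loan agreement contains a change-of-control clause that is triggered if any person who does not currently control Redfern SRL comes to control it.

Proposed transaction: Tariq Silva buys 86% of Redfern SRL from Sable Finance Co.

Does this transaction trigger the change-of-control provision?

Yes

The purchase adds only to Tariq's holdings (Sable's stake shrinks), so Tariq is the only person who could newly come to control Redfern.
Tariq holds 37% of Arbor, so Tariq controls Arbor.
Arbor holds 94% of Halcyon, so Tariq controls Halcyon.
Neither Tariq nor any entity Tariq controls holds any voting interest in Redfern.
So before the transaction, Tariq does not control Redfern.
After the purchase, Tariq holds 86% of Redfern directly, and Sable's stake falls to 14%.
Tariq holds 86% of Redfern, so Tariq controls Redfern.
Tariq did not control Redfern before and does after, so the clause is triggered.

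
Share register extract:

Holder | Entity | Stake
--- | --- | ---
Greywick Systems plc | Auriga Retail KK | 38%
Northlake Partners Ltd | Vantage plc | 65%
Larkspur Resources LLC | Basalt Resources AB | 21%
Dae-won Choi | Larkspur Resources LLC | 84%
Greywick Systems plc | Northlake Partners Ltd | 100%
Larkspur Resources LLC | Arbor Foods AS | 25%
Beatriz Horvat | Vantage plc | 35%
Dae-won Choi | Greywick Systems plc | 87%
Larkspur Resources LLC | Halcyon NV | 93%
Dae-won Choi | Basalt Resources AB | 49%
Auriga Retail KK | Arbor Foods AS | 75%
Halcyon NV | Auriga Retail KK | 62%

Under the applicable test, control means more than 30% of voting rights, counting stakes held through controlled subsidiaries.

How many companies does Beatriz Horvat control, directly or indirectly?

Beatriz holds 35% of Vantage, so Beatriz controls Vantage.
No other company's threshold is met.
Beatriz controls 1 company.

1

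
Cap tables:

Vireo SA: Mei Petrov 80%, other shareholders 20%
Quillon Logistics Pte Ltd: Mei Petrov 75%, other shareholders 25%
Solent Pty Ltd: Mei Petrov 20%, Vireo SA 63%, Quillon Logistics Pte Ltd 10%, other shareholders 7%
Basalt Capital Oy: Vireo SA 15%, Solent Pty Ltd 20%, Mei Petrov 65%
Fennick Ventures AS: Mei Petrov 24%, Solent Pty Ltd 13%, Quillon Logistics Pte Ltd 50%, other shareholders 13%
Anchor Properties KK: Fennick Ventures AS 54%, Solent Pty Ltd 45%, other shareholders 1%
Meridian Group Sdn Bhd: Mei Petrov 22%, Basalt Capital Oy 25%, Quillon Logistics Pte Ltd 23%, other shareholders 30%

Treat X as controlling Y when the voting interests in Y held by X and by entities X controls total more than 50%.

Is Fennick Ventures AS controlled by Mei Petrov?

Mei holds 75% of Quillon, so Mei controls Quillon.
Mei holds 80% of Vireo, so Mei controls Vireo.
Mei and Vireo and Quillon together hold 20% + 63% + 10% = 93% of Solent, so Mei controls Solent.
Mei and Solent and Quillon together hold 24% + 13% + 50% = 87% of Fennick, so Mei controls Fennick.

Yes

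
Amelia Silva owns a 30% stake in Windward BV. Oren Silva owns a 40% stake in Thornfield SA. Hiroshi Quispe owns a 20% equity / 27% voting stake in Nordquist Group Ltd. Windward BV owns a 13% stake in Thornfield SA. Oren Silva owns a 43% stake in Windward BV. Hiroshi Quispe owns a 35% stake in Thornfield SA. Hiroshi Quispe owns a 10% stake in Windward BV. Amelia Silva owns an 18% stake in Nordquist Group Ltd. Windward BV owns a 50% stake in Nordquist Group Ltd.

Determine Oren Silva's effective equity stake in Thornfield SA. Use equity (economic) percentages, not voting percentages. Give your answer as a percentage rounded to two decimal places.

Oren reaches Thornfield along 2 paths.
Direct stake: 40% = 40%.
Via Windward: 43% × 13% = 5.59%.
Total: 40% + 5.59% = 45.59%.

45.59%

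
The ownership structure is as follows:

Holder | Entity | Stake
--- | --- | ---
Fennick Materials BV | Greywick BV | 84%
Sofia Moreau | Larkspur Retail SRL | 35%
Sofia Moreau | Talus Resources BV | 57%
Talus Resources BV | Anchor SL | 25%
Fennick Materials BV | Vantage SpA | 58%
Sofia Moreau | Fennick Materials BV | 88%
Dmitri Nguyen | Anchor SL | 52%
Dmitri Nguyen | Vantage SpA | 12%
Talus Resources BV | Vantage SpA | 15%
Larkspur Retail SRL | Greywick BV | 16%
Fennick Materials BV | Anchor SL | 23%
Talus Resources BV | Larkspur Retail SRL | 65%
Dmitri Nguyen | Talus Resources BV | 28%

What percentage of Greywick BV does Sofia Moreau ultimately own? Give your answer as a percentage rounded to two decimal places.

Sofia reaches Greywick along 3 paths.
Via Larkspur: 35% × 16% = 5.6%.
Via Talus → Larkspur: 57% × 65% × 16% = 5.928%.
Via Fennick: 88% × 84% = 73.92%.
Total: 5.6% + 5.928% + 73.92% = 85.448%.
Rounded: 85.45%.

85.45%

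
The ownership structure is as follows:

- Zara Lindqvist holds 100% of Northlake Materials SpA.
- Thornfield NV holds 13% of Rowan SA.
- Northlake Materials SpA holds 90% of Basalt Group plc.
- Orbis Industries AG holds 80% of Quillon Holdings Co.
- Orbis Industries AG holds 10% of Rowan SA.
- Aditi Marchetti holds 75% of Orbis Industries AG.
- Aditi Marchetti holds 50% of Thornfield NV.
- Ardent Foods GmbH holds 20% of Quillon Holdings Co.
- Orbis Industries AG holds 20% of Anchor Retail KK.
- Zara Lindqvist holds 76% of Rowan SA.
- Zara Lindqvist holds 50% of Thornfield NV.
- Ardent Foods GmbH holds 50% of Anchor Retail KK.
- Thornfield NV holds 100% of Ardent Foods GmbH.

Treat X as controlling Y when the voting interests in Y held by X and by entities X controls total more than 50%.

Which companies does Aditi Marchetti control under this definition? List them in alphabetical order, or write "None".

Aditi holds 75% of Orbis, so Aditi controls Orbis.
Orbis holds 80% of Quillon, so Aditi controls Quillon.
No other company's threshold is met.

Orbis Industries AG, Quillon Holdings Co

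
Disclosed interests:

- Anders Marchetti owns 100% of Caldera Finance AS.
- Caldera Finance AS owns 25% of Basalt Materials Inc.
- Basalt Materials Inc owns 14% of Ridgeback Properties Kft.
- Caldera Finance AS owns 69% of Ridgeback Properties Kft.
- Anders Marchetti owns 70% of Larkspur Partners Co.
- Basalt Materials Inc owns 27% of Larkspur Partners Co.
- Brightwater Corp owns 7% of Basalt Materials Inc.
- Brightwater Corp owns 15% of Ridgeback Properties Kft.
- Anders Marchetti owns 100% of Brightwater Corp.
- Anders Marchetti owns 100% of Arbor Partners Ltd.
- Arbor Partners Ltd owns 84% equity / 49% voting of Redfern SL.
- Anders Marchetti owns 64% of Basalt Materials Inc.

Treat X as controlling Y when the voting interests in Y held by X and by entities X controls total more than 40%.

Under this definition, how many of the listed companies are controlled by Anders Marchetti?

7

Anders holds 100% of Arbor, so Anders controls Arbor.
Anders holds 100% of Caldera, so Anders controls Caldera.
Anders holds 100% of Brightwater, so Anders controls Brightwater.
Arbor holds 49% of Redfern, so Anders controls Redfern.
Brightwater and Caldera and Anders together hold 7% + 25% + 64% = 96% of Basalt, so Anders controls Basalt.
Basalt and Anders together hold 27% + 70% = 97% of Larkspur, so Anders controls Larkspur.
Brightwater and Caldera and Basalt together hold 15% + 69% + 14% = 98% of Ridgeback, so Anders controls Ridgeback.
Anders controls 7 companies.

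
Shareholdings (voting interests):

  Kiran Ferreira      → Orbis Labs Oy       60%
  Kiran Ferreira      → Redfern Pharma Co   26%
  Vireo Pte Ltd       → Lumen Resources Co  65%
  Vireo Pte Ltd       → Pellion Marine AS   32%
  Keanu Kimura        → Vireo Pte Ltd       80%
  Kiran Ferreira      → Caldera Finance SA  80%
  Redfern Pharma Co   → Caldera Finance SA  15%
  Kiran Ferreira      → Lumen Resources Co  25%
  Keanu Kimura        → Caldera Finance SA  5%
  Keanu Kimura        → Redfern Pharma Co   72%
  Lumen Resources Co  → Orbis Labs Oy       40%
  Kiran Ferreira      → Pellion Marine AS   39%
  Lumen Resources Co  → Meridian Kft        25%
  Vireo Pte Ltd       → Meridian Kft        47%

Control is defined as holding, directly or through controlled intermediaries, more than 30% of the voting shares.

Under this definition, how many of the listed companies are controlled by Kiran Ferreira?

3

Kiran holds 39% of Pellion, so Kiran controls Pellion.
Kiran holds 60% of Orbis, so Kiran controls Orbis.
Kiran holds 80% of Caldera, so Kiran controls Caldera.
No other company's threshold is met.
Kiran controls 3 companies.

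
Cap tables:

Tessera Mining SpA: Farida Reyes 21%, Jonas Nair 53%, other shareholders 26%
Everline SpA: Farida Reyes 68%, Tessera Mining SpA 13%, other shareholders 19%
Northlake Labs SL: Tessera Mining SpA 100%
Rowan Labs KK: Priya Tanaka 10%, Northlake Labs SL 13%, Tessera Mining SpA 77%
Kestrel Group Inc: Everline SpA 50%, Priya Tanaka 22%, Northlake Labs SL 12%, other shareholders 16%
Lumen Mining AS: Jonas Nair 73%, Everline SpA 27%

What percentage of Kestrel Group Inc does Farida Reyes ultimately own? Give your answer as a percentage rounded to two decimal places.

Farida reaches Kestrel along 3 paths.
Via Everline: 68% × 50% = 34%.
Via Tessera → Everline: 21% × 13% × 50% = 1.365%.
Via Tessera → Northlake: 21% × 100% × 12% = 2.52%.
Total: 34% + 1.365% + 2.52% = 37.885%.
Rounded: 37.89%.

37.89%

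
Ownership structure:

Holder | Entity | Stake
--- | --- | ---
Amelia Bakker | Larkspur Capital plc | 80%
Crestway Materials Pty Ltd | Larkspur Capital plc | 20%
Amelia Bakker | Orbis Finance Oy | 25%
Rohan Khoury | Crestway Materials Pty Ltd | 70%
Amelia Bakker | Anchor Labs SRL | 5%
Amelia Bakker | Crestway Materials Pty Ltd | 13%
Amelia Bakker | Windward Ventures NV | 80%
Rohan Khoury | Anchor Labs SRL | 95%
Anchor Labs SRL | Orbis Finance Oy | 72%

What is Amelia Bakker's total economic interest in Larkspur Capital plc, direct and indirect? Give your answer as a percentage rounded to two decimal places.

Amelia reaches Larkspur along 2 paths.
Direct stake: 80% = 80%.
Via Crestway: 13% × 20% = 2.6%.
Total: 80% + 2.6% = 82.6%.
Rounded: 82.60%.

82.60%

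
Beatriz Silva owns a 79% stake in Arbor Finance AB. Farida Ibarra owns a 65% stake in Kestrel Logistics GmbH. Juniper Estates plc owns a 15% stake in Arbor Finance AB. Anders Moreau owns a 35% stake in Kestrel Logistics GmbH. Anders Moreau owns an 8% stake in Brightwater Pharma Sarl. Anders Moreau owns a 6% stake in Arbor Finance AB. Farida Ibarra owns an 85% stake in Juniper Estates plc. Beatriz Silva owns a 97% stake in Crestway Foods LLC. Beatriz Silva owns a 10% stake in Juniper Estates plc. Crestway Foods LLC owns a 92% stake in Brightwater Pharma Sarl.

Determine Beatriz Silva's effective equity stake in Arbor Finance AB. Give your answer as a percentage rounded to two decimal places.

Beatriz reaches Arbor along 2 paths.
Direct stake: 79% = 79%.
Via Juniper: 10% × 15% = 1.5%.
Total: 79% + 1.5% = 80.5%.
Rounded: 80.50%.

80.50%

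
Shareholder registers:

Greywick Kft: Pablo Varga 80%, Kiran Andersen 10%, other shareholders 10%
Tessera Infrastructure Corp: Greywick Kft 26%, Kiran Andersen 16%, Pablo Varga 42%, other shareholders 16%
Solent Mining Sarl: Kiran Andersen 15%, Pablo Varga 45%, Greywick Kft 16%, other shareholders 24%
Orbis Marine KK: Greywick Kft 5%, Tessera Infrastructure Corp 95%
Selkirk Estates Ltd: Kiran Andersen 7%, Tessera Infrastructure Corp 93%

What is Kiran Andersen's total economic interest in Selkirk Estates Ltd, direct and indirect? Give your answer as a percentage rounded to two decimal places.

Kiran reaches Selkirk along 3 paths.
Direct stake: 7% = 7%.
Via Greywick → Tessera: 10% × 26% × 93% = 2.418%.
Via Tessera: 16% × 93% = 14.88%.
Total: 7% + 2.418% + 14.88% = 24.298%.
Rounded: 24.30%.

24.30%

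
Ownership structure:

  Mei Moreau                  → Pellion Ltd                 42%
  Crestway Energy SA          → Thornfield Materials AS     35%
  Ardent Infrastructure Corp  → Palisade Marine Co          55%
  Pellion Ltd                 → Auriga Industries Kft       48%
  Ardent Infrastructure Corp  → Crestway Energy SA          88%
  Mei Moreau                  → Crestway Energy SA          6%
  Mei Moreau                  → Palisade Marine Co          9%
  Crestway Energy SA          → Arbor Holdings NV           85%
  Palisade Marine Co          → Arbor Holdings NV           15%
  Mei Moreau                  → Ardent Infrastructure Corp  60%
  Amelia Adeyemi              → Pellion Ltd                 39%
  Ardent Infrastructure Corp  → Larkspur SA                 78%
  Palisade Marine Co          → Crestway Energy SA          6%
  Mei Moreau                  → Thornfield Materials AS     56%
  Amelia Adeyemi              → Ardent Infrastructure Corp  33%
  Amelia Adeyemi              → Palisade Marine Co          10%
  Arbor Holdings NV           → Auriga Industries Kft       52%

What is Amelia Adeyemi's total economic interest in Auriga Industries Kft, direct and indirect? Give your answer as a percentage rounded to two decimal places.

Amelia reaches Auriga along 6 paths.
Via Palisade → Arbor: 10% × 15% × 52% = 0.78%.
Via Ardent → Palisade → Arbor: 33% × 55% × 15% × 52% = 1.4157%.
Via Ardent → Crestway → Arbor: 33% × 88% × 85% × 52% = 12.83568%.
Via Palisade → Crestway → Arbor: 10% × 6% × 85% × 52% = 0.2652%.
Via Ardent → Palisade → Crestway → Arbor: 33% × 55% × 6% × 85% × 52% = 0.481338%.
Via Pellion: 39% × 48% = 18.72%.
Total: 0.78% + 1.4157% + 12.83568% + 0.2652% + 0.481338% + 18.72% = 34.497918%.
Rounded: 34.50%.

34.50%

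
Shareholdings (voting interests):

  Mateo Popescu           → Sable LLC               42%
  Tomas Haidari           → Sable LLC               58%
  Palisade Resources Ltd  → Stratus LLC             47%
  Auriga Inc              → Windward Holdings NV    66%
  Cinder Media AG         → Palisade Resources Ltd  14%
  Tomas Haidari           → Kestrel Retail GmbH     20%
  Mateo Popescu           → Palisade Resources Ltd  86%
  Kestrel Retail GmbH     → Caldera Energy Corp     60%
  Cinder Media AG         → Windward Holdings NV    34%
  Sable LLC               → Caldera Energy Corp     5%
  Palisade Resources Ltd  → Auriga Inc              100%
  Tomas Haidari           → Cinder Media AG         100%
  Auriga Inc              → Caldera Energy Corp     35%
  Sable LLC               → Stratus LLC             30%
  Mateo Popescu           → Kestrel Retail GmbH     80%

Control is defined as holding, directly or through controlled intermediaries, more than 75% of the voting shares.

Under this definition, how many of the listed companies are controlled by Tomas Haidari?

1

Tomas holds 100% of Cinder, so Tomas controls Cinder.
No other company's threshold is met.
Tomas controls 1 company.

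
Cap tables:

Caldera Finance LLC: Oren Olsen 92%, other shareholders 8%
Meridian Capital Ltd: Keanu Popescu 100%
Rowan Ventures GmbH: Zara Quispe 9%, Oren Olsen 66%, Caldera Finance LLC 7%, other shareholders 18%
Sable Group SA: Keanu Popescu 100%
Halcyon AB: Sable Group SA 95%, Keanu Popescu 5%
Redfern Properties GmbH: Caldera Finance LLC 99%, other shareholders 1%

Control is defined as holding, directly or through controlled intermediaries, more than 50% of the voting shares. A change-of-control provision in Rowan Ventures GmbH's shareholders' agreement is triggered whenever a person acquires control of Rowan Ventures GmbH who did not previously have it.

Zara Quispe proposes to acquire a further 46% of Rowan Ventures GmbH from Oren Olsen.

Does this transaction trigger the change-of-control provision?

The purchase adds only to Zara's holdings (Oren's stake shrinks), so Zara is the only person who could newly come to control Rowan.
Zara's largest direct stake is 9% in Rowan, which does not meet the threshold, so Zara controls no company.
In Rowan, Zara's side holds only 9%, not > 50%.
So before the transaction, Zara does not control Rowan.
After the purchase, Zara's direct stake in Rowan rises to 9% + 46% = 55%, and Oren's stake falls to 20%.
Zara holds 55% of Rowan, so Zara controls Rowan.
Zara did not control Rowan before and does after, so the clause is triggered.

Yes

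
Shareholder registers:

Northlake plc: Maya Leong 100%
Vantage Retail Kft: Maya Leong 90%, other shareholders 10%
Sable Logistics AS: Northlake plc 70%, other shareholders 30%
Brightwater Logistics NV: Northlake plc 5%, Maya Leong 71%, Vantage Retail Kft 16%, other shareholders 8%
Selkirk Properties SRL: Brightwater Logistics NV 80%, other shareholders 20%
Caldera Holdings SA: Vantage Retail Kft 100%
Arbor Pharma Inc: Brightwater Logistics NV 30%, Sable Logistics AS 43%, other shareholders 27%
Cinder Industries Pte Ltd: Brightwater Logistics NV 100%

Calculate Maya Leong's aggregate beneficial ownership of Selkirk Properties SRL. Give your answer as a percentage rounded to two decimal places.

Maya reaches Selkirk along 3 paths.
Via Northlake → Brightwater: 100% × 5% × 80% = 4%.
Via Brightwater: 71% × 80% = 56.8%.
Via Vantage → Brightwater: 90% × 16% × 80% = 11.52%.
Total: 4% + 56.8% + 11.52% = 72.32%.

72.32%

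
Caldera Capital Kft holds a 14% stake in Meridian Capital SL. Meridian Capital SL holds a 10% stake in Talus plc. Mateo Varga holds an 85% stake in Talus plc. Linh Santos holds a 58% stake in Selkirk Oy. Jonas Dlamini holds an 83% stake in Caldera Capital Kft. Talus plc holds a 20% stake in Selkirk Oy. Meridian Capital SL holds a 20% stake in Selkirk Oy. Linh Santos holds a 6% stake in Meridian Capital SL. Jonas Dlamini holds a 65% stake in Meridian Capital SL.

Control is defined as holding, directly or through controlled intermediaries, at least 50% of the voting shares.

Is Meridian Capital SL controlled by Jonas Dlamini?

Jonas holds 83% of Caldera, so Jonas controls Caldera.
Jonas and Caldera together hold 65% + 14% = 79% of Meridian, so Jonas controls Meridian.

Yes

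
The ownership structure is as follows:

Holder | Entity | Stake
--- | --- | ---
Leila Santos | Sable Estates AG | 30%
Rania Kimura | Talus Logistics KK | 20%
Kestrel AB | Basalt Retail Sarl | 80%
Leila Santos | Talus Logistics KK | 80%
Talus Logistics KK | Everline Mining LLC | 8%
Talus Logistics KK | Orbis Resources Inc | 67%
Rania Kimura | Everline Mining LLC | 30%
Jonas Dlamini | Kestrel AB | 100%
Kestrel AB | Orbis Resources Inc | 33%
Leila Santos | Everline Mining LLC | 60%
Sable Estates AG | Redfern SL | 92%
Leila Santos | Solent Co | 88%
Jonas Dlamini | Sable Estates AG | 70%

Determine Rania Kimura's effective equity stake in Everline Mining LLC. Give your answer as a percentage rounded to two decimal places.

31.60%

Rania reaches Everline along 2 paths.
Via Talus: 20% × 8% = 1.6%.
Direct stake: 30% = 30%.
Total: 1.6% + 30% = 31.6%.
Rounded: 31.60%.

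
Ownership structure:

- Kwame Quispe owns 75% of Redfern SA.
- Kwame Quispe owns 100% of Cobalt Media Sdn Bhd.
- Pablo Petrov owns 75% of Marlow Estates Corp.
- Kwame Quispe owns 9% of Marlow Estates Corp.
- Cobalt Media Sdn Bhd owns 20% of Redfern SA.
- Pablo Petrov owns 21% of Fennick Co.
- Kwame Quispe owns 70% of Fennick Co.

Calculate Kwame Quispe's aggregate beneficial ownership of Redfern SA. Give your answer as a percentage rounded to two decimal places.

95.00%

Kwame reaches Redfern along 2 paths.
Direct stake: 75% = 75%.
Via Cobalt: 100% × 20% = 20%.
Total: 75% + 20% = 95%.
Rounded: 95.00%.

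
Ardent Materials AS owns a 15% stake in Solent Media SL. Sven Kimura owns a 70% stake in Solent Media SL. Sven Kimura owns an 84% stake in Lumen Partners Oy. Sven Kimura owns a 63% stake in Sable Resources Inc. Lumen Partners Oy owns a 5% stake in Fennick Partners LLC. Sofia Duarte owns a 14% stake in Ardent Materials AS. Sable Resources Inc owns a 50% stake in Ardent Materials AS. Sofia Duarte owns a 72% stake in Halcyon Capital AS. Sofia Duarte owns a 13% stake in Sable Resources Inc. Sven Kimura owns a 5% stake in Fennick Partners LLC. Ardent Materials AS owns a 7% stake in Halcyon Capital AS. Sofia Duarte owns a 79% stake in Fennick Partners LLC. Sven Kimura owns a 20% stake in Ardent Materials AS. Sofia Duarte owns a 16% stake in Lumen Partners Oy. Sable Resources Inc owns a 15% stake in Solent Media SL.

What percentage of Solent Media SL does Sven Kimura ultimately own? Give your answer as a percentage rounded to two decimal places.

87.18%

Sven reaches Solent along 4 paths.
Via Sable: 63% × 15% = 9.45%.
Via Sable → Ardent: 63% × 50% × 15% = 4.725%.
Via Ardent: 20% × 15% = 3%.
Direct stake: 70% = 70%.
Total: 9.45% + 4.725% + 3% + 70% = 87.175%.
Rounded: 87.18%.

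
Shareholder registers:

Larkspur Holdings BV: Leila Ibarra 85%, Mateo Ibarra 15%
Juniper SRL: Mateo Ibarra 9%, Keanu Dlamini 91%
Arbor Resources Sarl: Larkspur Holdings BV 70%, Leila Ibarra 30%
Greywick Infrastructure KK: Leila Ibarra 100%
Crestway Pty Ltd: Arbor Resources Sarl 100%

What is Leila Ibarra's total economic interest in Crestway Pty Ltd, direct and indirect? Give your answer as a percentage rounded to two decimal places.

Leila reaches Crestway along 2 paths.
Via Larkspur → Arbor: 85% × 70% × 100% = 59.5%.
Via Arbor: 30% × 100% = 30%.
Total: 59.5% + 30% = 89.5%.
Rounded: 89.50%.

89.50%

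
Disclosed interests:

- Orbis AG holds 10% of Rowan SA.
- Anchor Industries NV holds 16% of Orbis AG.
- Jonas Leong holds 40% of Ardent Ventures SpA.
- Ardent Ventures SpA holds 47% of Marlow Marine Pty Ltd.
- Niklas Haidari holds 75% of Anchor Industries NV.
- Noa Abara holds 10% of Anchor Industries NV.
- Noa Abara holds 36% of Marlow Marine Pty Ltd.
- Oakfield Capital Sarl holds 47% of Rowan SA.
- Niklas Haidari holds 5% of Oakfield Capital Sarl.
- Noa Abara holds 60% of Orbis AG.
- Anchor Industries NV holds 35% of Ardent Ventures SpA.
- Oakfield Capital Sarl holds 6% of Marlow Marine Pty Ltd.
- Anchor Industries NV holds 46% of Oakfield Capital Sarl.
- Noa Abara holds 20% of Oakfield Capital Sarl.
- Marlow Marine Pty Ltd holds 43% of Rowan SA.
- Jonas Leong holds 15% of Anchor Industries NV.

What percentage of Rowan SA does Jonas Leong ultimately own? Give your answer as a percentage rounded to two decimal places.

12.81%

Jonas reaches Rowan along 5 paths.
Via Anchor → Oakfield: 15% × 46% × 47% = 3.243%.
Via Anchor → Oakfield → Marlow: 15% × 46% × 6% × 43% = 0.17802%.
Via Ardent → Marlow: 40% × 47% × 43% = 8.084%.
Via Anchor → Ardent → Marlow: 15% × 35% × 47% × 43% = 1.061025%.
Via Anchor → Orbis: 15% × 16% × 10% = 0.24%.
Total: 3.243% + 0.17802% + 8.084% + 1.061025% + 0.24% = 12.806045%.
Rounded: 12.81%.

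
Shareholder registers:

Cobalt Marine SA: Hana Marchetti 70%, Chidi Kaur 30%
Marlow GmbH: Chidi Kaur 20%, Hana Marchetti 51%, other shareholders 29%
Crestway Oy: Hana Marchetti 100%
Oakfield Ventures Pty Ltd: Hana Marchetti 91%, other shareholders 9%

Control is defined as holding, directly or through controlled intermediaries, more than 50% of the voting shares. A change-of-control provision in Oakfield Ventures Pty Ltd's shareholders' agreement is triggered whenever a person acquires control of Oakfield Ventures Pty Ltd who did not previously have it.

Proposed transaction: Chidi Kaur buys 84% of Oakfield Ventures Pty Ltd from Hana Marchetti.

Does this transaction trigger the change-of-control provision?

Yes

The purchase adds only to Chidi's holdings (Hana's stake shrinks), so Chidi is the only person who could newly come to control Oakfield.
Chidi's largest direct stake is 30% in Cobalt, which does not meet the threshold, so Chidi controls no company.
Neither Chidi nor any entity Chidi controls holds any voting interest in Oakfield.
So before the transaction, Chidi does not control Oakfield.
After the purchase, Chidi holds 84% of Oakfield directly, and Hana's stake falls to 7%.
Chidi holds 84% of Oakfield, so Chidi controls Oakfield.
Chidi did not control Oakfield before and does after, so the clause is triggered.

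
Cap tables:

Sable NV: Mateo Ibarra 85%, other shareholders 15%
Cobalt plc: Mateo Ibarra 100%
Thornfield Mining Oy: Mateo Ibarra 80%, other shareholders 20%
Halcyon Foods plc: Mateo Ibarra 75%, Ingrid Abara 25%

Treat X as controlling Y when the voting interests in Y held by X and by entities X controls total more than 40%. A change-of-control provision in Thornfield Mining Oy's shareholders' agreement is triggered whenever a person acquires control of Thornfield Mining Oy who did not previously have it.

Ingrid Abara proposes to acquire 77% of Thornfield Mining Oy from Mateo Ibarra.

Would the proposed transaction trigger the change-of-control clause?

The purchase adds only to Ingrid's holdings (Mateo's stake shrinks), so Ingrid is the only person who could newly come to control Thornfield.
Ingrid's largest direct stake is 25% in Halcyon, which does not meet the threshold, so Ingrid controls no company.
Neither Ingrid nor any entity Ingrid controls holds any voting interest in Thornfield.
So before the transaction, Ingrid does not control Thornfield.
After the purchase, Ingrid holds 77% of Thornfield directly, and Mateo's stake falls to 3%.
Ingrid holds 77% of Thornfield, so Ingrid controls Thornfield.
Ingrid did not control Thornfield before and does after, so the clause is triggered.

Yes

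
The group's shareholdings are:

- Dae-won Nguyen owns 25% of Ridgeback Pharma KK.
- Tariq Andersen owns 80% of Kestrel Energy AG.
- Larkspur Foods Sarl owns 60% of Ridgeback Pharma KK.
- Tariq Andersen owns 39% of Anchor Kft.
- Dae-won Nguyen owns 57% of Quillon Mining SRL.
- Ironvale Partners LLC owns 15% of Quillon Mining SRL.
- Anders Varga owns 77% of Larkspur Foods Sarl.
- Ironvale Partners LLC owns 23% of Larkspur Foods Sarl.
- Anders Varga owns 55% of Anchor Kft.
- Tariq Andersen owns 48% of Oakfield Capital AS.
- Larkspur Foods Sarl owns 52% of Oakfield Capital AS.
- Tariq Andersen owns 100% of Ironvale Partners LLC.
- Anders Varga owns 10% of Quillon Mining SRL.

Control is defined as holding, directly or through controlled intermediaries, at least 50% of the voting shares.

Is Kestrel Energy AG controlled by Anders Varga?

No

Anders holds 77% of Larkspur, so Anders controls Larkspur.
Larkspur holds 52% of Oakfield, so Anders controls Oakfield.
Anders holds 55% of Anchor, so Anders controls Anchor.
Larkspur holds 60% of Ridgeback, so Anders controls Ridgeback.
Neither Anders nor any entity Anders controls holds any voting interest in Kestrel.
So Anders does not control Kestrel.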